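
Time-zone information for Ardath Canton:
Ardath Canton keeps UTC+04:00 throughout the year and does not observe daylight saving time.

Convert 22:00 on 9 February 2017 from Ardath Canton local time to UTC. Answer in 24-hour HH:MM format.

Ardath Canton has no daylight saving, so its offset is UTC+04:00 year-round.
22:00 local − 4h = 18:00 UTC.

18:00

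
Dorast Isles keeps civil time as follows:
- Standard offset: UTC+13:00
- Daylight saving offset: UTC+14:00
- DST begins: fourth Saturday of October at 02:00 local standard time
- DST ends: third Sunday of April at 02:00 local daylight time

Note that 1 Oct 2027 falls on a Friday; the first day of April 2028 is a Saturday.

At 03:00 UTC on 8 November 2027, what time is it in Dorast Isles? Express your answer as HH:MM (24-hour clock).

17:00

1 October 2027 is a Friday, so the first Saturday is October 2 and the fourth is October 23.
1 April 2028 is a Saturday, so the first Sunday is April 2 and the third is April 16.
At the standard offset (UTC+13:00), 03:00 UTC + 13h = 16:00 Dorast Isles standard time.
The standard-time date in Dorast Isles, 8 November 2027, falls between 23 October 2027 and 16 April 2028, so daylight saving is in effect and Dorast Isles is at UTC+14:00.
03:00 UTC + 14h = 17:00 local.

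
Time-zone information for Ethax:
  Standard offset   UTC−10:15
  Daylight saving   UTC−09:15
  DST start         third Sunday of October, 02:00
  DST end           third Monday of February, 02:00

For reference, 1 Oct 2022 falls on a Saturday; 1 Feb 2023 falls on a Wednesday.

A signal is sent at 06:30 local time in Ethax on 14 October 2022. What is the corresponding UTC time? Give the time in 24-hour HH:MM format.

16:45

1 October 2022 is a Saturday, so the first Sunday is October 2 and the third is October 16.
1 February 2023 is a Wednesday, so the first Monday is February 6 and the third is February 20.
14 October 2022 is outside the daylight-saving period (16 October 2022 – 20 February 2023), so Ethax is on standard time, UTC−10:15.
06:30 local + 10h15m = 16:45 UTC.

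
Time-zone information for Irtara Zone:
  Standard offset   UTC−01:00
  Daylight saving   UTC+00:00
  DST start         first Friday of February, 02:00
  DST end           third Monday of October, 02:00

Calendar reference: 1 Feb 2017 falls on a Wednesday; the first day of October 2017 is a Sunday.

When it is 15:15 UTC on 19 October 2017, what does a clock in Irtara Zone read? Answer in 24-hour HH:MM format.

1 February 2017 is a Wednesday, so the first Friday is February 3.
1 October 2017 is a Sunday, so the first Monday is October 2 and the third is October 16.
At the standard offset (UTC−01:00), 15:15 UTC − 1h = 14:15 Irtara Zone standard time.
The standard-time date in Irtara Zone, 19 October 2017, is outside the daylight-saving period (3 February – 16 October), so Irtara Zone is on standard time, UTC−01:00.
15:15 UTC − 1h = 14:15 local.

14:15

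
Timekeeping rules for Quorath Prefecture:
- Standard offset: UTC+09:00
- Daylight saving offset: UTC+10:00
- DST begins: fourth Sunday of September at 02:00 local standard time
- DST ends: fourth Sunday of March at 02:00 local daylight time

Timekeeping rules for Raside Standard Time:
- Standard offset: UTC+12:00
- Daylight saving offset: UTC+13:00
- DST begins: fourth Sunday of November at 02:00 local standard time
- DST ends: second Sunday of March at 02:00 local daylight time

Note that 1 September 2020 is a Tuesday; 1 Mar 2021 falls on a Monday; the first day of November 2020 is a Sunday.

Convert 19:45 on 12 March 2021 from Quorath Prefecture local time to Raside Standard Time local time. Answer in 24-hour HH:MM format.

1 September 2020 is a Tuesday, so the first Sunday is September 6 and the fourth is September 27.
1 March 2021 is a Monday, so the first Sunday is March 7 and the fourth is March 28.
12 March 2021 falls between 27 September 2020 and 28 March 2021, so daylight saving is in effect and Quorath Prefecture is at UTC+10:00.
19:45 Quorath Prefecture − 10h = 09:45 UTC.
1 November 2020 is a Sunday, so the first Sunday is November 1 and the fourth is November 22.
1 March 2021 is a Monday, so the first Sunday is March 7 and the second is March 14.
At the standard offset (UTC+12:00), 09:45 UTC + 12h = 21:45 Raside Standard Time standard time.
The standard-time date in Raside Standard Time, 12 March 2021, falls between 22 November 2020 and 14 March 2021, so daylight saving is in effect and Raside Standard Time is at UTC+13:00.
09:45 UTC + 13h = 22:45 Raside Standard Time.

22:45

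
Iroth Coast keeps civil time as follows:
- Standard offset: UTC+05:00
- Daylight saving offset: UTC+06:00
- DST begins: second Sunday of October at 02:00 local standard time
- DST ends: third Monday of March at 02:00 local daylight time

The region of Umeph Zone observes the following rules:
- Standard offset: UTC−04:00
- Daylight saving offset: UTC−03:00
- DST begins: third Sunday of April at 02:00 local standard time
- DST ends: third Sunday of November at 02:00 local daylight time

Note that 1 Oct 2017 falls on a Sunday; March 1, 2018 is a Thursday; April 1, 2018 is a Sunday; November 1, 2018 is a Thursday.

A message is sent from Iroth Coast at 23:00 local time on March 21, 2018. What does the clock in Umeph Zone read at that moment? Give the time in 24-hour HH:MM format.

14:00

1 October 2017 is a Sunday, so the first Sunday is October 1 and the second is October 8.
1 March 2018 is a Thursday, so the first Monday is March 5 and the third is March 19.
March 21, 2018 is outside the daylight-saving period (8 October 2017 – 19 March 2018), so Iroth Coast is on standard time, UTC+05:00.
23:00 Iroth Coast − 5h = 18:00 UTC.
1 April 2018 is a Sunday, so the first Sunday is April 1 and the third is April 15.
1 November 2018 is a Thursday, so the first Sunday is November 4 and the third is November 18.
At the standard offset (UTC−04:00), 18:00 UTC − 4h = 14:00 Umeph Zone standard time.
Daylight saving runs 15 April – 18 November; the standard-time date in Umeph Zone, March 21, 2018, is outside that window, so Umeph Zone is on standard time at UTC−04:00.
18:00 UTC − 4h = 14:00 Umeph Zone.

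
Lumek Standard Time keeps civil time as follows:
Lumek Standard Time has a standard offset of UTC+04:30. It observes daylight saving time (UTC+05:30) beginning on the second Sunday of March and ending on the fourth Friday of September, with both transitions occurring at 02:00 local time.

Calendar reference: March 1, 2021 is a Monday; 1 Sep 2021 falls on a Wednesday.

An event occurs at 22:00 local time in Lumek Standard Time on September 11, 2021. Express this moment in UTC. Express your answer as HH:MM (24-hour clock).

16:30

1 March 2021 is a Monday, so the first Sunday is March 7 and the second is March 14.
1 September 2021 is a Wednesday, so the first Friday is September 3 and the fourth is September 24.
September 11, 2021 falls between 14 March and 24 September, so daylight saving is in effect and Lumek Standard Time is at UTC+05:30.
22:00 local − 5h30m = 16:30 UTC.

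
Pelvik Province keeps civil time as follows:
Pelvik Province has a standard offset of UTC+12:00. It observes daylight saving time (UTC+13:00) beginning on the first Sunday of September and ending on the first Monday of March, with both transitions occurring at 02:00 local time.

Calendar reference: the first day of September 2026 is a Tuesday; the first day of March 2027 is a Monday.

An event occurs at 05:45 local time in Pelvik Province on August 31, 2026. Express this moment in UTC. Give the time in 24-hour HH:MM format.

17:45

1 September 2026 is a Tuesday, so the first Sunday is September 6.
1 March 2027 is a Monday, so the first Monday is March 1.
August 31, 2026 is outside the daylight-saving period (6 September 2026 – 1 March 2027), so Pelvik Province is on standard time, UTC+12:00.
05:45 local − 12h = 17:45 UTC (rolling into the previous day, 30 August 2026).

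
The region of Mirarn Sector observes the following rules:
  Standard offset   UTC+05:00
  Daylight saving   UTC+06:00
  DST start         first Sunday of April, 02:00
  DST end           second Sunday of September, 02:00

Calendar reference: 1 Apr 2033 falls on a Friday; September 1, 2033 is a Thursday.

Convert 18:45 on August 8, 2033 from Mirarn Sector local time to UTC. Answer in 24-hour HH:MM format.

1 April 2033 is a Friday, so the first Sunday is April 3.
1 September 2033 is a Thursday, so the first Sunday is September 4 and the second is September 11.
Daylight saving runs 3 April – 11 September; August 8, 2033 is inside that window, so Mirarn Sector is at UTC+06:00.
18:45 local − 6h = 12:45 UTC.

12:45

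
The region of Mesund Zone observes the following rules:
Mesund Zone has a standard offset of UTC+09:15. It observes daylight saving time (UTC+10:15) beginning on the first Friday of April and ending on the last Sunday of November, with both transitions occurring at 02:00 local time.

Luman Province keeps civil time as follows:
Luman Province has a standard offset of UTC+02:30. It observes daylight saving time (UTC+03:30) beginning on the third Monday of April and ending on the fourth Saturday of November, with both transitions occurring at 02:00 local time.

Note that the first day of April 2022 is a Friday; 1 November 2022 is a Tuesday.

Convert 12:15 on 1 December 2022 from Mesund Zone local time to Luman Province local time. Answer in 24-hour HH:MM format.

1 April 2022 is a Friday, so the first Friday is April 1.
1 November 2022 is a Tuesday, so Sundays fall on 6, 13, 20, 27; the last is November 27.
1 December 2022 does not fall between 1 April and 27 November, so daylight saving is not in effect and Mesund Zone is at UTC+09:15.
12:15 Mesund Zone − 9h15m = 03:00 UTC.
1 April 2022 is a Friday, so the first Monday is April 4 and the third is April 18.
1 November 2022 is a Tuesday, so the first Saturday is November 5 and the fourth is November 26.
At the standard offset (UTC+02:30), 03:00 UTC + 2h30m = 05:30 Luman Province standard time.
Daylight saving runs 18 April – 26 November; the standard-time date in Luman Province, 1 December 2022, is outside that window, so Luman Province is on standard time at UTC+02:30.
03:00 UTC + 2h30m = 05:30 Luman Province.

05:30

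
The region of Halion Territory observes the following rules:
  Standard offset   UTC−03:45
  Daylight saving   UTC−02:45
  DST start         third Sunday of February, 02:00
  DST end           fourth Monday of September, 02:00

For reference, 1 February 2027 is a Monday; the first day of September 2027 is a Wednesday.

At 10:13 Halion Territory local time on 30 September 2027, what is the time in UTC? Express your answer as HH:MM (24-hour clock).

1 February 2027 is a Monday, so the first Sunday is February 7 and the third is February 21.
1 September 2027 is a Wednesday, so the first Monday is September 6 and the fourth is September 27.
30 September 2027 does not fall between 21 February and 27 September, so daylight saving is not in effect and Halion Territory is at UTC−03:45.
10:13 local + 3h45m = 13:58 UTC.

13:58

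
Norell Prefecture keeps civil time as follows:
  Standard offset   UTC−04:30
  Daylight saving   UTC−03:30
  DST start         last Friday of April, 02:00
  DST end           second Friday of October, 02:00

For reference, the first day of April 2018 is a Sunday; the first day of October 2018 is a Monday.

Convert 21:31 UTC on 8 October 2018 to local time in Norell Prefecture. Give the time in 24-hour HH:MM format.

18:01

1 April 2018 is a Sunday, so Fridays fall on 6, 13, 20, 27; the last is April 27.
1 October 2018 is a Monday, so the first Friday is October 5 and the second is October 12.
At the standard offset (UTC−04:30), 21:31 UTC − 4h30m = 17:01 Norell Prefecture standard time.
The standard-time date in Norell Prefecture, 8 October 2018, lies within the daylight-saving period (27 April – 12 October), so Norell Prefecture is on daylight time, UTC−03:30.
21:31 UTC − 3h30m = 18:01 local.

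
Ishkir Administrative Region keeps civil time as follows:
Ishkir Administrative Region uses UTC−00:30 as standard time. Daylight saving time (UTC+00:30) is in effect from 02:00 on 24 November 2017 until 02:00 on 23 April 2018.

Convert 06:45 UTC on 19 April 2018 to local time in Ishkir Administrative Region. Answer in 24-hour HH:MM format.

At the standard offset (UTC−00:30), 06:45 UTC − 0h30m = 06:15 Ishkir Administrative Region standard time.
The standard-time date in Ishkir Administrative Region, 19 April 2018, falls between 24 November 2017 and 23 April 2018, so daylight saving is in effect and Ishkir Administrative Region is at UTC+00:30.
06:45 UTC + 0h30m = 07:15 local.

07:15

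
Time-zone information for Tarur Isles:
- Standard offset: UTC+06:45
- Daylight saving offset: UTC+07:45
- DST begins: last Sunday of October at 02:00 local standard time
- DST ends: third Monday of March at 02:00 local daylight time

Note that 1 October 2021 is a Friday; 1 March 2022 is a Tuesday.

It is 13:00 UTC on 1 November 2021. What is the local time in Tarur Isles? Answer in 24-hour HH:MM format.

20:45

1 October 2021 is a Friday, so Sundays fall on 3, 10, 17, 24, 31; the last is October 31.
1 March 2022 is a Tuesday, so the first Monday is March 7 and the third is March 21.
At the standard offset (UTC+06:45), 13:00 UTC + 6h45m = 19:45 Tarur Isles standard time.
The standard-time date in Tarur Isles, 1 November 2021, falls between 31 October 2021 and 21 March 2022, so daylight saving is in effect and Tarur Isles is at UTC+07:45.
13:00 UTC + 7h45m = 20:45 local.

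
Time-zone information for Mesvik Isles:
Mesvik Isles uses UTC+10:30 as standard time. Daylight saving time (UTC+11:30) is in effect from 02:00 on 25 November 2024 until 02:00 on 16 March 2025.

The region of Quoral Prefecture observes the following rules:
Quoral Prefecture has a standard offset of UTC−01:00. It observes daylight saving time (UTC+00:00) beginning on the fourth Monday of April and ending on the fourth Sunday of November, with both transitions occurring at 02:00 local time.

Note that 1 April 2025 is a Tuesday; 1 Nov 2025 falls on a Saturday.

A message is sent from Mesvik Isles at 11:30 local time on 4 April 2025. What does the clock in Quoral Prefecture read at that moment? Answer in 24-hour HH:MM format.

4 April 2025 is outside the daylight-saving period (25 November 2024 – 16 March 2025), so Mesvik Isles is on standard time, UTC+10:30.
11:30 Mesvik Isles − 10h30m = 01:00 UTC.
1 April 2025 is a Tuesday, so the first Monday is April 7 and the fourth is April 28.
1 November 2025 is a Saturday, so the first Sunday is November 2 and the fourth is November 23.
At the standard offset (UTC−01:00), 01:00 UTC − 1h = 00:00 Quoral Prefecture standard time.
The standard-time date in Quoral Prefecture, 4 April 2025, is outside the daylight-saving period (28 April – 23 November), so Quoral Prefecture is on standard time, UTC−01:00.
01:00 UTC − 1h = 00:00 Quoral Prefecture.

00:00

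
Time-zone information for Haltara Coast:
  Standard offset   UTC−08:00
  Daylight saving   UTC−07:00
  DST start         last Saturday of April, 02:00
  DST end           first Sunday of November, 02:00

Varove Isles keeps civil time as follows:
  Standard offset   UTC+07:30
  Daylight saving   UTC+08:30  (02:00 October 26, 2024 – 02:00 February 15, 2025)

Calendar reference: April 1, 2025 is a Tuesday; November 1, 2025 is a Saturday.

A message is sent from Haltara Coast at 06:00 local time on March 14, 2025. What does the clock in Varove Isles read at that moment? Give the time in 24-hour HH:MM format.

21:30

1 April 2025 is a Tuesday, so Saturdays fall on 5, 12, 19, 26; the last is April 26.
1 November 2025 is a Saturday, so the first Sunday is November 2.
March 14, 2025 is outside the daylight-saving period (26 April – 2 November), so Haltara Coast is on standard time, UTC−08:00.
06:00 Haltara Coast + 8h = 14:00 UTC.
At the standard offset (UTC+07:30), 14:00 UTC + 7h30m = 21:30 Varove Isles standard time.
The standard-time date in Varove Isles, March 14, 2025, does not fall between 26 October 2024 and 15 February 2025, so daylight saving is not in effect and Varove Isles is at UTC+07:30.
14:00 UTC + 7h30m = 21:30 Varove Isles.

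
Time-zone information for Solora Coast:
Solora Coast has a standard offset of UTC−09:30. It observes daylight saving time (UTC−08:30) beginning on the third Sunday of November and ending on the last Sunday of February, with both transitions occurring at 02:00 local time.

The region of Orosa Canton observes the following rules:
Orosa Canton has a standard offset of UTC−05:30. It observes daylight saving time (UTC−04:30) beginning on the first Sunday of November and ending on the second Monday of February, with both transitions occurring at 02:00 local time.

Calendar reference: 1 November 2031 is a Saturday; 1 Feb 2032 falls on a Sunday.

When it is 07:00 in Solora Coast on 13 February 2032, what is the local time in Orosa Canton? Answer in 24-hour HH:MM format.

1 November 2031 is a Saturday, so the first Sunday is November 2 and the third is November 16.
1 February 2032 is a Sunday, so Sundays fall on 1, 8, 15, 22, 29; the last is February 29.
13 February 2032 lies within the daylight-saving period (16 November 2031 – 29 February 2032), so Solora Coast is on daylight time, UTC−08:30.
07:00 Solora Coast + 8h30m = 15:30 UTC.
1 November 2031 is a Saturday, so the first Sunday is November 2.
1 February 2032 is a Sunday, so the first Monday is February 2 and the second is February 9.
At the standard offset (UTC−05:30), 15:30 UTC − 5h30m = 10:00 Orosa Canton standard time.
The standard-time date in Orosa Canton, 13 February 2032, is outside the daylight-saving period (2 November 2031 – 9 February 2032), so Orosa Canton is on standard time, UTC−05:30.
15:30 UTC − 5h30m = 10:00 Orosa Canton.

10:00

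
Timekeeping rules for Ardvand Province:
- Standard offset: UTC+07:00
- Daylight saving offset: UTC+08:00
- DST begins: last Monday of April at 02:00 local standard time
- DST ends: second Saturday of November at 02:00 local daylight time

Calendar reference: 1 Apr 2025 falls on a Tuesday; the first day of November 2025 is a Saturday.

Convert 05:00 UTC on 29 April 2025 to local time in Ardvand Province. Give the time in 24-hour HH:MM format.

1 April 2025 is a Tuesday, so Mondays fall on 7, 14, 21, 28; the last is April 28.
1 November 2025 is a Saturday, so the first Saturday is November 1 and the second is November 8.
At the standard offset (UTC+07:00), 05:00 UTC + 7h = 12:00 Ardvand Province standard time.
The standard-time date in Ardvand Province, 29 April 2025, lies within the daylight-saving period (28 April – 8 November), so Ardvand Province is on daylight time, UTC+08:00.
05:00 UTC + 8h = 13:00 local.

13:00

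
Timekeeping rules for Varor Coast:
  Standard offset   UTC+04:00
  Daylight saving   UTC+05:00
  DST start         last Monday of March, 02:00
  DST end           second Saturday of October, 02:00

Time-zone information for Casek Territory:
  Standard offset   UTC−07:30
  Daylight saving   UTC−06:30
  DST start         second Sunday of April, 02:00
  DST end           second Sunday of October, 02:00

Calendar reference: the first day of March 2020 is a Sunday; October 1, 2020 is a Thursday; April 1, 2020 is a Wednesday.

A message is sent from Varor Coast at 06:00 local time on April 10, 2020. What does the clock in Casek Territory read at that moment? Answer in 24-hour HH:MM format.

1 March 2020 is a Sunday, so Mondays fall on 2, 9, 16, 23, 30; the last is March 30.
1 October 2020 is a Thursday, so the first Saturday is October 3 and the second is October 10.
April 10, 2020 lies within the daylight-saving period (30 March – 10 October), so Varor Coast is on daylight time, UTC+05:00.
06:00 Varor Coast − 5h = 01:00 UTC.
1 April 2020 is a Wednesday, so the first Sunday is April 5 and the second is April 12.
1 October 2020 is a Thursday, so the first Sunday is October 4 and the second is October 11.
At the standard offset (UTC−07:30), 01:00 UTC − 7h30m = 17:30 Casek Territory standard time (rolling into the previous day, 9 April 2020).
The standard-time date in Casek Territory, April 9, 2020, does not fall between 12 April and 11 October, so daylight saving is not in effect and Casek Territory is at UTC−07:30.
01:00 UTC − 7h30m = 17:30 Casek Territory (rolling into the previous day, 9 April 2020).

17:30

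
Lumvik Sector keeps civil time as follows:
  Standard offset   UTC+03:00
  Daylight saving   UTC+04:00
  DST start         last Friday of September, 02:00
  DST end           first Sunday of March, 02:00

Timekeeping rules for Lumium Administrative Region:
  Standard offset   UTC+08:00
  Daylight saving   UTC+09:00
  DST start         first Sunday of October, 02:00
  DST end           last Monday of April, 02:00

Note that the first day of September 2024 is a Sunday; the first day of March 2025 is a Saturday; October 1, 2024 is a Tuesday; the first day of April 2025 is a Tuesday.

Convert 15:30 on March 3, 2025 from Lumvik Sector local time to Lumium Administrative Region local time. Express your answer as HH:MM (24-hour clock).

1 September 2024 is a Sunday, so Fridays fall on 6, 13, 20, 27; the last is September 27.
1 March 2025 is a Saturday, so the first Sunday is March 2.
Daylight saving runs 27 September 2024 – 2 March 2025; March 3, 2025 is outside that window, so Lumvik Sector is on standard time at UTC+03:00.
15:30 Lumvik Sector − 3h = 12:30 UTC.
1 October 2024 is a Tuesday, so the first Sunday is October 6.
1 April 2025 is a Tuesday, so Mondays fall on 7, 14, 21, 28; the last is April 28.
At the standard offset (UTC+08:00), 12:30 UTC + 8h = 20:30 Lumium Administrative Region standard time.
The standard-time date in Lumium Administrative Region, March 3, 2025, lies within the daylight-saving period (6 October 2024 – 28 April 2025), so Lumium Administrative Region is on daylight time, UTC+09:00.
12:30 UTC + 9h = 21:30 Lumium Administrative Region.

21:30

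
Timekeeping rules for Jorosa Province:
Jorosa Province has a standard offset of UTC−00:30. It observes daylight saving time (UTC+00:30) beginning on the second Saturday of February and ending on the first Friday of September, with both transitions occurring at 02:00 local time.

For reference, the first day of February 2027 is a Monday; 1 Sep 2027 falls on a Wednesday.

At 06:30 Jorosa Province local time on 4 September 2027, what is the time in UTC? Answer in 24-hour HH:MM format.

1 February 2027 is a Monday, so the first Saturday is February 6 and the second is February 13.
1 September 2027 is a Wednesday, so the first Friday is September 3.
4 September 2027 does not fall between 13 February and 3 September, so daylight saving is not in effect and Jorosa Province is at UTC−00:30.
06:30 local + 0h30m = 07:00 UTC.

07:00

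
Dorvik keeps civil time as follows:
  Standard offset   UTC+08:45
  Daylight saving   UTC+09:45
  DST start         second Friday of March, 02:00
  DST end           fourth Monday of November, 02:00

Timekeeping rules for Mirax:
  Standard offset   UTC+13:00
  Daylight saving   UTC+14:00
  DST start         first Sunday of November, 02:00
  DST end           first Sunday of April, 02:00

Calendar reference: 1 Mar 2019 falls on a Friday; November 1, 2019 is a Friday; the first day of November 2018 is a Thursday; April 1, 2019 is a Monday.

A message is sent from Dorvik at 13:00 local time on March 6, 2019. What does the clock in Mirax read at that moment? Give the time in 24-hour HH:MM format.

1 March 2019 is a Friday, so the first Friday is March 1 and the second is March 8.
1 November 2019 is a Friday, so the first Monday is November 4 and the fourth is November 25.
March 6, 2019 does not fall between 8 March and 25 November, so daylight saving is not in effect and Dorvik is at UTC+08:45.
13:00 Dorvik − 8h45m = 04:15 UTC.
1 November 2018 is a Thursday, so the first Sunday is November 4.
1 April 2019 is a Monday, so the first Sunday is April 7.
At the standard offset (UTC+13:00), 04:15 UTC + 13h = 17:15 Mirax standard time.
Daylight saving runs 4 November 2018 – 7 April 2019; the standard-time date in Mirax, March 6, 2019, is inside that window, so Mirax is at UTC+14:00.
04:15 UTC + 14h = 18:15 Mirax.

18:15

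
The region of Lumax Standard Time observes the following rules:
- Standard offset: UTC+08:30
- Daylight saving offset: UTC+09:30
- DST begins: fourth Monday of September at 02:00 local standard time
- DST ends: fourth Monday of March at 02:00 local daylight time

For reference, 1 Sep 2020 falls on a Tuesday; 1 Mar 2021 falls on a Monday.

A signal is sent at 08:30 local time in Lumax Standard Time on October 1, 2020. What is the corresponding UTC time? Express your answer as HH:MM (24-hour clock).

1 September 2020 is a Tuesday, so the first Monday is September 7 and the fourth is September 28.
1 March 2021 is a Monday, so the first Monday is March 1 and the fourth is March 22.
October 1, 2020 falls between 28 September 2020 and 22 March 2021, so daylight saving is in effect and Lumax Standard Time is at UTC+09:30.
08:30 local − 9h30m = 23:00 UTC (rolling into the previous day, 30 September 2020).

23:00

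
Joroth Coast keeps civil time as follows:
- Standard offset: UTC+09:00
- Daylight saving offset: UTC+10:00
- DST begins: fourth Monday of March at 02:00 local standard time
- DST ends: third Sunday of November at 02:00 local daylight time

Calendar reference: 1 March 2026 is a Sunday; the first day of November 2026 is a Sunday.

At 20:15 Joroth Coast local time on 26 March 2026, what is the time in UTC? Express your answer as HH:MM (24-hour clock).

1 March 2026 is a Sunday, so the first Monday is March 2 and the fourth is March 23.
1 November 2026 is a Sunday, so the first Sunday is November 1 and the third is November 15.
26 March 2026 falls between 23 March and 15 November, so daylight saving is in effect and Joroth Coast is at UTC+10:00.
20:15 local − 10h = 10:15 UTC.

10:15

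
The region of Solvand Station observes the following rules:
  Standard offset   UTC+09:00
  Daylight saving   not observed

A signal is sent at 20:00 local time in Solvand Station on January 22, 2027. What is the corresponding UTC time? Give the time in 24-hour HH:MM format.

11:00

Solvand Station has no daylight saving, so its offset is UTC+09:00 year-round.
20:00 local − 9h = 11:00 UTC.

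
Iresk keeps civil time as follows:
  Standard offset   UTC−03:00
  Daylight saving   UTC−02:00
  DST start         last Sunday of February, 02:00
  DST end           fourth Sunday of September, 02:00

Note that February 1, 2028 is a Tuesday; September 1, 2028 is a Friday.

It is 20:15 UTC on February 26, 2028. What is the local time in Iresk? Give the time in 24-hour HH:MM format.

17:15

1 February 2028 is a Tuesday, so Sundays fall on 6, 13, 20, 27; the last is February 27.
1 September 2028 is a Friday, so the first Sunday is September 3 and the fourth is September 24.
At the standard offset (UTC−03:00), 20:15 UTC − 3h = 17:15 Iresk standard time.
Daylight saving runs 27 February – 24 September; the standard-time date in Iresk, February 26, 2028, is outside that window, so Iresk is on standard time at UTC−03:00.
20:15 UTC − 3h = 17:15 local.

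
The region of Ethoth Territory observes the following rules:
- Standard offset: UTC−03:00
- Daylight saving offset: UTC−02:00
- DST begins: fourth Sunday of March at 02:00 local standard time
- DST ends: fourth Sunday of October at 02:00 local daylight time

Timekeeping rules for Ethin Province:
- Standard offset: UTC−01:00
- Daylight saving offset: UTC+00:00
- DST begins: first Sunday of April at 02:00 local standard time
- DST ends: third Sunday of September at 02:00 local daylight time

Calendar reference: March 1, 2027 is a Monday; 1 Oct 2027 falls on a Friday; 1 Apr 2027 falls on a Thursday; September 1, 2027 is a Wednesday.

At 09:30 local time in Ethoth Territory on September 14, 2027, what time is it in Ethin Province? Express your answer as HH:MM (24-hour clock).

11:30

1 March 2027 is a Monday, so the first Sunday is March 7 and the fourth is March 28.
1 October 2027 is a Friday, so the first Sunday is October 3 and the fourth is October 24.
Daylight saving runs 28 March – 24 October; September 14, 2027 is inside that window, so Ethoth Territory is at UTC−02:00.
09:30 Ethoth Territory + 2h = 11:30 UTC.
1 April 2027 is a Thursday, so the first Sunday is April 4.
1 September 2027 is a Wednesday, so the first Sunday is September 5 and the third is September 19.
At the standard offset (UTC−01:00), 11:30 UTC − 1h = 10:30 Ethin Province standard time.
Daylight saving runs 4 April – 19 September; the standard-time date in Ethin Province, September 14, 2027, is inside that window, so Ethin Province is at UTC+00:00.
11:30 UTC + 0h = 11:30 Ethin Province.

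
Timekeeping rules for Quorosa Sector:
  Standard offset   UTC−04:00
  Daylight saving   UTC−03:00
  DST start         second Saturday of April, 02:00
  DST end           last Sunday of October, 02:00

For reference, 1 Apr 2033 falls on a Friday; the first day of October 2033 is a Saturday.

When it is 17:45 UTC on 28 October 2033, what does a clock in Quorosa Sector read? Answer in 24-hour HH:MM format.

1 April 2033 is a Friday, so the first Saturday is April 2 and the second is April 9.
1 October 2033 is a Saturday, so Sundays fall on 2, 9, 16, 23, 30; the last is October 30.
At the standard offset (UTC−04:00), 17:45 UTC − 4h = 13:45 Quorosa Sector standard time.
The standard-time date in Quorosa Sector, 28 October 2033, falls between 9 April and 30 October, so daylight saving is in effect and Quorosa Sector is at UTC−03:00.
17:45 UTC − 3h = 14:45 local.

14:45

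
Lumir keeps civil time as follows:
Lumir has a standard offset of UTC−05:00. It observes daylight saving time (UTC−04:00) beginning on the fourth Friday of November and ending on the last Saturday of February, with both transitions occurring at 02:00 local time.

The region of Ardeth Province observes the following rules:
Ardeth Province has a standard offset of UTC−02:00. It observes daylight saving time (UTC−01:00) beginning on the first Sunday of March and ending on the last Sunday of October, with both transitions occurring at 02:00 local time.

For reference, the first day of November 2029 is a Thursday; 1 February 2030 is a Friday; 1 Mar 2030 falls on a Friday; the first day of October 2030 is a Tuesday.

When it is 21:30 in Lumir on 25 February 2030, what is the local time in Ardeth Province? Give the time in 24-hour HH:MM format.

00:30

1 November 2029 is a Thursday, so the first Friday is November 2 and the fourth is November 23.
1 February 2030 is a Friday, so Saturdays fall on 2, 9, 16, 23; the last is February 23.
25 February 2030 is outside the daylight-saving period (23 November 2029 – 23 February 2030), so Lumir is on standard time, UTC−05:00.
21:30 Lumir + 5h = 02:30 UTC (rolling into the next day, 26 February 2030).
1 March 2030 is a Friday, so the first Sunday is March 3.
1 October 2030 is a Tuesday, so Sundays fall on 6, 13, 20, 27; the last is October 27.
At the standard offset (UTC−02:00), 02:30 UTC − 2h = 00:30 Ardeth Province standard time.
The standard-time date in Ardeth Province, 26 February 2030, does not fall between 3 March and 27 October, so daylight saving is not in effect and Ardeth Province is at UTC−02:00.
02:30 UTC − 2h = 00:30 Ardeth Province.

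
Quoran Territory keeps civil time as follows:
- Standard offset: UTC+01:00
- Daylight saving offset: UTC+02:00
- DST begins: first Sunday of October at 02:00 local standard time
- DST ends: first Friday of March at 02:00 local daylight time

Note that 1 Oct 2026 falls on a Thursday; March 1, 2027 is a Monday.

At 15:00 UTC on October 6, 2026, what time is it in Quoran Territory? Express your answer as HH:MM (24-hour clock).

1 October 2026 is a Thursday, so the first Sunday is October 4.
1 March 2027 is a Monday, so the first Friday is March 5.
At the standard offset (UTC+01:00), 15:00 UTC + 1h = 16:00 Quoran Territory standard time.
The standard-time date in Quoran Territory, October 6, 2026, lies within the daylight-saving period (4 October 2026 – 5 March 2027), so Quoran Territory is on daylight time, UTC+02:00.
15:00 UTC + 2h = 17:00 local.

17:00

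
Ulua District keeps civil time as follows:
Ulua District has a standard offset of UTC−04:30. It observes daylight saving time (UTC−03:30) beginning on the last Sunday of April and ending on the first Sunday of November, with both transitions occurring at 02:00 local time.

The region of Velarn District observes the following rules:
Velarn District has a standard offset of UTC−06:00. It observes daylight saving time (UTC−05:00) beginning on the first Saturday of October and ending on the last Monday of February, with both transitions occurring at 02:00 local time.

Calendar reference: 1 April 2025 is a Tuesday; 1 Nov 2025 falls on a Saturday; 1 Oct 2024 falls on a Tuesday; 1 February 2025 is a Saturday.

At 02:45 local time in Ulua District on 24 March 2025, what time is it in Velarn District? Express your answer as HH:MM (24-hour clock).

1 April 2025 is a Tuesday, so Sundays fall on 6, 13, 20, 27; the last is April 27.
1 November 2025 is a Saturday, so the first Sunday is November 2.
Daylight saving runs 27 April – 2 November; 24 March 2025 is outside that window, so Ulua District is on standard time at UTC−04:30.
02:45 Ulua District + 4h30m = 07:15 UTC.
1 October 2024 is a Tuesday, so the first Saturday is October 5.
1 February 2025 is a Saturday, so Mondays fall on 3, 10, 17, 24; the last is February 24.
At the standard offset (UTC−06:00), 07:15 UTC − 6h = 01:15 Velarn District standard time.
The standard-time date in Velarn District, 24 March 2025, is outside the daylight-saving period (5 October 2024 – 24 February 2025), so Velarn District is on standard time, UTC−06:00.
07:15 UTC − 6h = 01:15 Velarn District.

01:15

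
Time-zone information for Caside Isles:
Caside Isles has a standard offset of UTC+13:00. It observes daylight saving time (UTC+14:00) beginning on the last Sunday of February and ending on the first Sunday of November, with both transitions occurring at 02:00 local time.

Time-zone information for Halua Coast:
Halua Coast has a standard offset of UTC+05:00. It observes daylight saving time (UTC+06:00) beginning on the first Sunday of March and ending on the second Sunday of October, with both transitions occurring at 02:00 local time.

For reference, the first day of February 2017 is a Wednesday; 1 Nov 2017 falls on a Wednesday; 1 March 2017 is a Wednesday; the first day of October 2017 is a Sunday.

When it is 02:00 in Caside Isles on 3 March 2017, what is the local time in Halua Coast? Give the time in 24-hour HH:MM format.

1 February 2017 is a Wednesday, so Sundays fall on 5, 12, 19, 26; the last is February 26.
1 November 2017 is a Wednesday, so the first Sunday is November 5.
Daylight saving runs 26 February – 5 November; 3 March 2017 is inside that window, so Caside Isles is at UTC+14:00.
02:00 Caside Isles − 14h = 12:00 UTC (rolling into the previous day, 2 March 2017).
1 March 2017 is a Wednesday, so the first Sunday is March 5.
1 October 2017 is a Sunday, so the first Sunday is October 1 and the second is October 8.
At the standard offset (UTC+05:00), 12:00 UTC + 5h = 17:00 Halua Coast standard time.
Daylight saving runs 5 March – 8 October; the standard-time date in Halua Coast, 2 March 2017, is outside that window, so Halua Coast is on standard time at UTC+05:00.
12:00 UTC + 5h = 17:00 Halua Coast.

17:00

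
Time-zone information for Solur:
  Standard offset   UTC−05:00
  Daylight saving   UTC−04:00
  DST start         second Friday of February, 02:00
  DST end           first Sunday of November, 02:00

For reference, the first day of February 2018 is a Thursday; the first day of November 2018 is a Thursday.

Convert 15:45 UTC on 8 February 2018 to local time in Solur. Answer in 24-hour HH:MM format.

1 February 2018 is a Thursday, so the first Friday is February 2 and the second is February 9.
1 November 2018 is a Thursday, so the first Sunday is November 4.
At the standard offset (UTC−05:00), 15:45 UTC − 5h = 10:45 Solur standard time.
Daylight saving runs 9 February – 4 November; the standard-time date in Solur, 8 February 2018, is outside that window, so Solur is on standard time at UTC−05:00.
15:45 UTC − 5h = 10:45 local.

10:45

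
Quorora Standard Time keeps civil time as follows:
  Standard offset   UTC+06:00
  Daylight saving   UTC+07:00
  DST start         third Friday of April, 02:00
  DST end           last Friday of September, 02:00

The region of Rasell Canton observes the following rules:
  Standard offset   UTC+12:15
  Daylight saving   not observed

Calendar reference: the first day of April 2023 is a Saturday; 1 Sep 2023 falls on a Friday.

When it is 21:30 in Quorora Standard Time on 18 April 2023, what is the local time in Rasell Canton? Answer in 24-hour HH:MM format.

03:45

1 April 2023 is a Saturday, so the first Friday is April 7 and the third is April 21.
1 September 2023 is a Friday, so Fridays fall on 1, 8, 15, 22, 29; the last is September 29.
Daylight saving runs 21 April – 29 September; 18 April 2023 is outside that window, so Quorora Standard Time is on standard time at UTC+06:00.
21:30 Quorora Standard Time − 6h = 15:30 UTC.
Rasell Canton has no daylight saving, so its offset is UTC+12:15 year-round.
15:30 UTC + 12h15m = 03:45 Rasell Canton (rolling into the next day, 19 April 2023).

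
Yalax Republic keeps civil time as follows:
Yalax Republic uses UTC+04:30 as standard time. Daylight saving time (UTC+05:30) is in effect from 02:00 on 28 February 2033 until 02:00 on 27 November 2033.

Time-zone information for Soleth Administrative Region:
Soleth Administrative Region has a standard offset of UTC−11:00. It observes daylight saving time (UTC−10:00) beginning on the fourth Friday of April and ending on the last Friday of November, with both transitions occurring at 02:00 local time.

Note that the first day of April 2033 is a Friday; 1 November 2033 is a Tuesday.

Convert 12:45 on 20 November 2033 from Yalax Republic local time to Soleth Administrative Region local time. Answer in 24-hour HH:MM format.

21:15

20 November 2033 lies within the daylight-saving period (28 February – 27 November), so Yalax Republic is on daylight time, UTC+05:30.
12:45 Yalax Republic − 5h30m = 07:15 UTC.
1 April 2033 is a Friday, so the first Friday is April 1 and the fourth is April 22.
1 November 2033 is a Tuesday, so Fridays fall on 4, 11, 18, 25; the last is November 25.
At the standard offset (UTC−11:00), 07:15 UTC − 11h = 20:15 Soleth Administrative Region standard time (rolling into the previous day, 19 November 2033).
Daylight saving runs 22 April – 25 November; the standard-time date in Soleth Administrative Region, 19 November 2033, is inside that window, so Soleth Administrative Region is at UTC−10:00.
07:15 UTC − 10h = 21:15 Soleth Administrative Region (rolling into the previous day, 19 November 2033).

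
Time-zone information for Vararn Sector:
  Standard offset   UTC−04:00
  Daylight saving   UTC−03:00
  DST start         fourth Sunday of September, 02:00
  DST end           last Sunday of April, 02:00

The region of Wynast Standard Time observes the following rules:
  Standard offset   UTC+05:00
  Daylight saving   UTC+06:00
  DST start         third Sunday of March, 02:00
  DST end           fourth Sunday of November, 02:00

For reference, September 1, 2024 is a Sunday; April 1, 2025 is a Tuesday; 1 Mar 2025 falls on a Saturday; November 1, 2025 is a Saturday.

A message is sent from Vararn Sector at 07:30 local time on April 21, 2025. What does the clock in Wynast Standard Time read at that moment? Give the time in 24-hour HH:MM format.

1 September 2024 is a Sunday, so the first Sunday is September 1 and the fourth is September 22.
1 April 2025 is a Tuesday, so Sundays fall on 6, 13, 20, 27; the last is April 27.
Daylight saving runs 22 September 2024 – 27 April 2025; April 21, 2025 is inside that window, so Vararn Sector is at UTC−03:00.
07:30 Vararn Sector + 3h = 10:30 UTC.
1 March 2025 is a Saturday, so the first Sunday is March 2 and the third is March 16.
1 November 2025 is a Saturday, so the first Sunday is November 2 and the fourth is November 23.
At the standard offset (UTC+05:00), 10:30 UTC + 5h = 15:30 Wynast Standard Time standard time.
The standard-time date in Wynast Standard Time, April 21, 2025, falls between 16 March and 23 November, so daylight saving is in effect and Wynast Standard Time is at UTC+06:00.
10:30 UTC + 6h = 16:30 Wynast Standard Time.

16:30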